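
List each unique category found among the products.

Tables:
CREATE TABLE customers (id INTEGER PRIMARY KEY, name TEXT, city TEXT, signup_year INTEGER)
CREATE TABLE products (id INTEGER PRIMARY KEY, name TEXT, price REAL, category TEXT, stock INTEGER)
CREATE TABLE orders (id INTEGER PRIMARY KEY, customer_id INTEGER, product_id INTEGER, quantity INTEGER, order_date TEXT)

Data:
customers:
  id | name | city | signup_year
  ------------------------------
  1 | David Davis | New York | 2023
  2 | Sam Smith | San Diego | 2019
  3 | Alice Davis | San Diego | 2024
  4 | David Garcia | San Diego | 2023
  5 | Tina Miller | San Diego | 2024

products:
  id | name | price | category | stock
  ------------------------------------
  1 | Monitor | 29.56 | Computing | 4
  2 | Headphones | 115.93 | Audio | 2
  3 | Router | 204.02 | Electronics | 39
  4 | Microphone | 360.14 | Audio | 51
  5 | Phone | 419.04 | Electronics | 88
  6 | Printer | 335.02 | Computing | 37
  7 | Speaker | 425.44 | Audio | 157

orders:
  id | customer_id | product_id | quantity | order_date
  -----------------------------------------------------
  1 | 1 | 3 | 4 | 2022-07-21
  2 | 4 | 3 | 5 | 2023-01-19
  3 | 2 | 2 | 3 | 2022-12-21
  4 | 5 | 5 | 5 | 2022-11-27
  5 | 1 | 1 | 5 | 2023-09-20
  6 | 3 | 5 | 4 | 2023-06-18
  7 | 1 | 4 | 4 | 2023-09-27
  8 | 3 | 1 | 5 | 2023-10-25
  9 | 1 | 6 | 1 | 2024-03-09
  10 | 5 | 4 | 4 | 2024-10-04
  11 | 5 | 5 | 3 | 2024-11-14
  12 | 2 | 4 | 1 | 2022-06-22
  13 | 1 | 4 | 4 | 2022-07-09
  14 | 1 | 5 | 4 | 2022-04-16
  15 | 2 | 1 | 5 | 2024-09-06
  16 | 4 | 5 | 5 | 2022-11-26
SELECT DISTINCT category FROM products

Execution result:
category
Computing
Audio
Electronics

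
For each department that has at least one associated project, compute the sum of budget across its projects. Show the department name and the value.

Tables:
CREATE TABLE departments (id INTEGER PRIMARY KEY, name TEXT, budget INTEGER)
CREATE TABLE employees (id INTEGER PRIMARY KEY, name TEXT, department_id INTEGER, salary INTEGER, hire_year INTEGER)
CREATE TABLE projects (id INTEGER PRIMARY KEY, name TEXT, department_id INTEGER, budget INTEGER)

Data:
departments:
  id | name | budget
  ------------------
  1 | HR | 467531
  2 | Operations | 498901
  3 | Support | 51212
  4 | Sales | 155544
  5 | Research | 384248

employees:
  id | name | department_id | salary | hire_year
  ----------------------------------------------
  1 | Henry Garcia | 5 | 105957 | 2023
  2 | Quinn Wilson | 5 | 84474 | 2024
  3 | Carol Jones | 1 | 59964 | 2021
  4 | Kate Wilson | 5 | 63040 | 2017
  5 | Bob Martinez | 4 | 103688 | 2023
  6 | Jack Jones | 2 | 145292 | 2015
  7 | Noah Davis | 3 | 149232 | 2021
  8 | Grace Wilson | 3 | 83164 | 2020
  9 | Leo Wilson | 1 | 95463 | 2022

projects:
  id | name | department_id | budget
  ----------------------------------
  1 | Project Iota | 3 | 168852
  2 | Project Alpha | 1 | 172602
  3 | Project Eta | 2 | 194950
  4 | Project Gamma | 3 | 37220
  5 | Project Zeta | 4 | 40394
SELECT p.name, SUM(c.budget) AS sum_budget FROM projects c JOIN departments p ON c.department_id = p.id GROUP BY p.id, p.name

Execution result:
name | sum_budget
HR | 172602
Operations | 194950
Support | 206072
Sales | 40394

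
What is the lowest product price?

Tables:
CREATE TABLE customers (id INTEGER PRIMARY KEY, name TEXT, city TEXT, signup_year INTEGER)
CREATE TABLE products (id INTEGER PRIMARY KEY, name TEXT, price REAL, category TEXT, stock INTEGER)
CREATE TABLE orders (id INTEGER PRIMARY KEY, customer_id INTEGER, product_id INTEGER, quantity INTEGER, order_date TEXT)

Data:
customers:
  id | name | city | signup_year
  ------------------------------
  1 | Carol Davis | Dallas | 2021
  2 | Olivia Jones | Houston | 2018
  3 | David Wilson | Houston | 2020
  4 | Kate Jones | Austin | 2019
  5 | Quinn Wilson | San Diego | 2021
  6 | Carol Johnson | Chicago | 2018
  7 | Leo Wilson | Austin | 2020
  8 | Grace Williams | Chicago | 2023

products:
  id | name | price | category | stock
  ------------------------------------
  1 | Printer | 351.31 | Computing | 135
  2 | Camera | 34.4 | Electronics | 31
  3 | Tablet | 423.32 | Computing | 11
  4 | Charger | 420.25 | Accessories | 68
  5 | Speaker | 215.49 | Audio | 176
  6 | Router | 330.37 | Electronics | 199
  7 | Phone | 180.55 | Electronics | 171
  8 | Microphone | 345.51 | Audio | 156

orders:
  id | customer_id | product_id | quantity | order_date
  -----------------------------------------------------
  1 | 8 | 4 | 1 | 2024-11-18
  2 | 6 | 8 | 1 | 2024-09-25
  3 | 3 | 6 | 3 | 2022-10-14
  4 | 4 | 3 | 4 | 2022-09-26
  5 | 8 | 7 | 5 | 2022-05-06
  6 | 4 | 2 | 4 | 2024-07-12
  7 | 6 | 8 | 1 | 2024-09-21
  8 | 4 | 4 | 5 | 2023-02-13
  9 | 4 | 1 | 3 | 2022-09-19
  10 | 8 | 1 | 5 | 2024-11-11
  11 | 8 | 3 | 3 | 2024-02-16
SELECT MIN(price) FROM products

Execution result:
34.40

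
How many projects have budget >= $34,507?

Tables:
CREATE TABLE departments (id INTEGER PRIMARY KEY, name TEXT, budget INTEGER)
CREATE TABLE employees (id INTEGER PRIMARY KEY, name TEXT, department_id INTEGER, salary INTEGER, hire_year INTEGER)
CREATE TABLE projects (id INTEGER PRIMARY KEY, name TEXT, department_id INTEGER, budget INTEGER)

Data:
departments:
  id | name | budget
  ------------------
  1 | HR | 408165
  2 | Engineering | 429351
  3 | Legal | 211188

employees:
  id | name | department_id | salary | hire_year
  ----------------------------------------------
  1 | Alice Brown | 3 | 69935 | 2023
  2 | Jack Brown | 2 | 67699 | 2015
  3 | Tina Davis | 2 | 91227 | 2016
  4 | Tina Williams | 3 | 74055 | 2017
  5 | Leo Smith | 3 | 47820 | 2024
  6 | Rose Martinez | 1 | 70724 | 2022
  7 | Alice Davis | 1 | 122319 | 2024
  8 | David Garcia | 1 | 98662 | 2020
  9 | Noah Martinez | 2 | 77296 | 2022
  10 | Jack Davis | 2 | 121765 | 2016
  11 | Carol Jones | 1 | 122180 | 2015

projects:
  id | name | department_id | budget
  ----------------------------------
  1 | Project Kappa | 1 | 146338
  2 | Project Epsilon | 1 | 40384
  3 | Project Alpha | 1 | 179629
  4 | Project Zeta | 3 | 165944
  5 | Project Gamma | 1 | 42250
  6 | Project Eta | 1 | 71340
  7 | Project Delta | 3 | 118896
SELECT COUNT(*) FROM projects WHERE budget >= 34507

Execution result:
7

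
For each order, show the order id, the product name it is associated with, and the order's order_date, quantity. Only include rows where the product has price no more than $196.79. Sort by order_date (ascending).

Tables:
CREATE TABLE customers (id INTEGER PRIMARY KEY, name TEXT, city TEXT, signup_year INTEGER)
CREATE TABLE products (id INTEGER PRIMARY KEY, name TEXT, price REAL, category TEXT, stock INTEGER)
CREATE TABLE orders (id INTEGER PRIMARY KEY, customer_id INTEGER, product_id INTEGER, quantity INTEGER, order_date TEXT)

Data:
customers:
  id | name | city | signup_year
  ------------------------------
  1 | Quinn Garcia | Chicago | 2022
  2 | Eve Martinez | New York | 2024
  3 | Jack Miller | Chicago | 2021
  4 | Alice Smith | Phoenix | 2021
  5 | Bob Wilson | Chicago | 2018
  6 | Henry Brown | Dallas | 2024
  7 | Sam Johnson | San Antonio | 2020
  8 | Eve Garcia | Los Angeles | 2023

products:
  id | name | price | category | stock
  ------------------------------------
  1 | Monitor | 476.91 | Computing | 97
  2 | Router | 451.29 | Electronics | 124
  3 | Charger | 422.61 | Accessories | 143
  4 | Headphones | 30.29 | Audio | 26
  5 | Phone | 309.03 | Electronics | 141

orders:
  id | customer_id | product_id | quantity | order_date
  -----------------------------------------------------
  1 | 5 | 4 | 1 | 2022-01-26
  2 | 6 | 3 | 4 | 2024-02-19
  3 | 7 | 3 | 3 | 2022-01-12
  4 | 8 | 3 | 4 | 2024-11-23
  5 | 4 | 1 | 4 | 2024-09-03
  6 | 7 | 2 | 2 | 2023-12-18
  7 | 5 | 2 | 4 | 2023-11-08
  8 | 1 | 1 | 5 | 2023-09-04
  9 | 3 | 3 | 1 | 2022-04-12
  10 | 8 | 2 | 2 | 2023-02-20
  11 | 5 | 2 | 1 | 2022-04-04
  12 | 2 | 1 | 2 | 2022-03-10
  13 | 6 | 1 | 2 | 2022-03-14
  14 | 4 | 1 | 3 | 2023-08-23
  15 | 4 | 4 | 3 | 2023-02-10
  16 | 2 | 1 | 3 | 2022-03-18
SELECT c.id, p.name AS product, c.order_date, c.quantity FROM orders c JOIN products p ON c.product_id = p.id WHERE p.price <= 196.79 ORDER BY c.order_date ASC

Execution result:
id | product | order_date | quantity
1 | Headphones | 2022-01-26 | 1
15 | Headphones | 2023-02-10 | 3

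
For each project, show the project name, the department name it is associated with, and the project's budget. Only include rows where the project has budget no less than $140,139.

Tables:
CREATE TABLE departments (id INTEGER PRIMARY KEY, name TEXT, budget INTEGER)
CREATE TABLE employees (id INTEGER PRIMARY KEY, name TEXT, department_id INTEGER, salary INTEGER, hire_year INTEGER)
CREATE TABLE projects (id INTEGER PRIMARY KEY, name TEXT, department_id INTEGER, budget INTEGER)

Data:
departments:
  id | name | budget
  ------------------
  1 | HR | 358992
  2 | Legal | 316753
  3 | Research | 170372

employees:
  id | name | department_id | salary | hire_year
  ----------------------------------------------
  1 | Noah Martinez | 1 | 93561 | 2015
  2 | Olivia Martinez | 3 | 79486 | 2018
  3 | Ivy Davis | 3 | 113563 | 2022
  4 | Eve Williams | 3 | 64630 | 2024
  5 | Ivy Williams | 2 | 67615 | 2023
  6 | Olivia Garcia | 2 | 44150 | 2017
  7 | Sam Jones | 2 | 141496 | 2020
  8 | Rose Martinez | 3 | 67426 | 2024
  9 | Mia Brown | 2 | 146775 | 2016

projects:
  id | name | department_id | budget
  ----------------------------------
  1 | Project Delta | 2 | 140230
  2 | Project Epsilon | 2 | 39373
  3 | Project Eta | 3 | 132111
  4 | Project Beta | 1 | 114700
SELECT c.name, p.name AS department, c.budget FROM projects c JOIN departments p ON c.department_id = p.id WHERE c.budget >= 140139

Execution result:
name | department | budget
Project Delta | Legal | 140230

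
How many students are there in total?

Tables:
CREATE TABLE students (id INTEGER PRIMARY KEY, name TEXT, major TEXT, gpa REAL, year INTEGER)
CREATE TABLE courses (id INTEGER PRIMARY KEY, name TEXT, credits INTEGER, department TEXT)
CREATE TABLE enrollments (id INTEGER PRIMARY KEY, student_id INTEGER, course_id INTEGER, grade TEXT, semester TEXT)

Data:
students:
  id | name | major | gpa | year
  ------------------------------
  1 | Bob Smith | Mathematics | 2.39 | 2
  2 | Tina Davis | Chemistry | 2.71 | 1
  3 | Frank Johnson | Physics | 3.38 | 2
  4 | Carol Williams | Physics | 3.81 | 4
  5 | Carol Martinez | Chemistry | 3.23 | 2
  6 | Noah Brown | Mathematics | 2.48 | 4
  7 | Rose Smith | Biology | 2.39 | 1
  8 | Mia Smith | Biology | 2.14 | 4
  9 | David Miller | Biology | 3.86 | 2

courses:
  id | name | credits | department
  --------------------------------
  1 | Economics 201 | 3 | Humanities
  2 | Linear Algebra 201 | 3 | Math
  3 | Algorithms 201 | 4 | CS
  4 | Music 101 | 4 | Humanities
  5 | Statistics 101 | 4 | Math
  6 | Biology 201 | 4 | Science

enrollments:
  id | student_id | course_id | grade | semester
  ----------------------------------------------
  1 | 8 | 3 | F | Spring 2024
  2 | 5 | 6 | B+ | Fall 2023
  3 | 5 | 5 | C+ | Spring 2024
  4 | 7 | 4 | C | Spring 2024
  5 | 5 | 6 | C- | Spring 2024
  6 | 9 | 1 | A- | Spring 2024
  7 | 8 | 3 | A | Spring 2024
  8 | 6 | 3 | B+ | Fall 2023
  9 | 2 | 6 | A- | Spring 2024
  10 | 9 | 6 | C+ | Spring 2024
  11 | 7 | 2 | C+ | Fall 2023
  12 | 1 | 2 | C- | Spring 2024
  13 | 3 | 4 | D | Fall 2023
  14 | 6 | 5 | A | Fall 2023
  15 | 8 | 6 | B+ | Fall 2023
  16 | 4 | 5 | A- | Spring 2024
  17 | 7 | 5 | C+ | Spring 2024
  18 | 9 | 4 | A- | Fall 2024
SELECT COUNT(*) FROM students

Execution result:
9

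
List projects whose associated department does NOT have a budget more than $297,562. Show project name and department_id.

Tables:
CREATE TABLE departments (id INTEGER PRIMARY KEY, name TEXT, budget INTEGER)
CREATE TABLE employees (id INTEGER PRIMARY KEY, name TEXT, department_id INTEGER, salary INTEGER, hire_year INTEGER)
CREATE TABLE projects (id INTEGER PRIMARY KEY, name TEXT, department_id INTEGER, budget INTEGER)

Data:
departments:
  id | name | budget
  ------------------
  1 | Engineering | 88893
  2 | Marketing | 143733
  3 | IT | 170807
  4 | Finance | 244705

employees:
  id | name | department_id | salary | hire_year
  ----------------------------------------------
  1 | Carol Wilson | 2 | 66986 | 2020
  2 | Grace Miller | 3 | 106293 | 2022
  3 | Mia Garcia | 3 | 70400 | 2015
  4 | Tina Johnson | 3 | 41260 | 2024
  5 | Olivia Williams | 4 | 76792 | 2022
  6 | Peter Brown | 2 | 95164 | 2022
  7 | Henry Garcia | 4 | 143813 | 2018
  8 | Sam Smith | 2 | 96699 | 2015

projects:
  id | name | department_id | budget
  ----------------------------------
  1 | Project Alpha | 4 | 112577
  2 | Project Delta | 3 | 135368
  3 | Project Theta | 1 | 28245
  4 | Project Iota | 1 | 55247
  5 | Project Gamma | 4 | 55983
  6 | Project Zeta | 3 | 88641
SELECT name, department_id FROM projects WHERE department_id NOT IN (SELECT id FROM departments WHERE budget > 297562)

Execution result:
name | department_id
Project Alpha | 4
Project Delta | 3
Project Theta | 1
Project Iota | 1
Project Gamma | 4
Project Zeta | 3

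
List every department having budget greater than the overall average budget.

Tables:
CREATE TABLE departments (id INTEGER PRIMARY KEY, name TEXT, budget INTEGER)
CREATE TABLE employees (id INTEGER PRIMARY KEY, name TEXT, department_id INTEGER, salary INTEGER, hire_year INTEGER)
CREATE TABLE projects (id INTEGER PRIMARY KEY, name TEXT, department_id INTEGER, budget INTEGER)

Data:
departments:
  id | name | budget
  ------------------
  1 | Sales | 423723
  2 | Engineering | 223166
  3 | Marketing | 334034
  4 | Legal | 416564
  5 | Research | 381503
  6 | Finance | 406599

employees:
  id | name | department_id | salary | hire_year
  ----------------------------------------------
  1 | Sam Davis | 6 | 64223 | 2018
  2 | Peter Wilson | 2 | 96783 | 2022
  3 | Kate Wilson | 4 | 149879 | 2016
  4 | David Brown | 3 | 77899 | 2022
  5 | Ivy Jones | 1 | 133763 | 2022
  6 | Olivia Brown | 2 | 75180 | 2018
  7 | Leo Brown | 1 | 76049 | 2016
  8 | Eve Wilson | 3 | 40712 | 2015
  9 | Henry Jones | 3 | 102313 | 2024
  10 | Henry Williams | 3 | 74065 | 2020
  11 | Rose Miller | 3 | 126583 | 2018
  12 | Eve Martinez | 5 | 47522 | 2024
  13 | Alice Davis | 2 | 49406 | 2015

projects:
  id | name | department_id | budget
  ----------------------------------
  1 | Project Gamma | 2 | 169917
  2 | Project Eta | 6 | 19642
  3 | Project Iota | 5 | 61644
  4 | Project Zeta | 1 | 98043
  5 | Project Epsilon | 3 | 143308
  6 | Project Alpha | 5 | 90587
SELECT name, budget FROM departments WHERE budget > (SELECT AVG(budget) FROM departments)

Execution result:
name | budget
Sales | 423723
Legal | 416564
Research | 381503
Finance | 406599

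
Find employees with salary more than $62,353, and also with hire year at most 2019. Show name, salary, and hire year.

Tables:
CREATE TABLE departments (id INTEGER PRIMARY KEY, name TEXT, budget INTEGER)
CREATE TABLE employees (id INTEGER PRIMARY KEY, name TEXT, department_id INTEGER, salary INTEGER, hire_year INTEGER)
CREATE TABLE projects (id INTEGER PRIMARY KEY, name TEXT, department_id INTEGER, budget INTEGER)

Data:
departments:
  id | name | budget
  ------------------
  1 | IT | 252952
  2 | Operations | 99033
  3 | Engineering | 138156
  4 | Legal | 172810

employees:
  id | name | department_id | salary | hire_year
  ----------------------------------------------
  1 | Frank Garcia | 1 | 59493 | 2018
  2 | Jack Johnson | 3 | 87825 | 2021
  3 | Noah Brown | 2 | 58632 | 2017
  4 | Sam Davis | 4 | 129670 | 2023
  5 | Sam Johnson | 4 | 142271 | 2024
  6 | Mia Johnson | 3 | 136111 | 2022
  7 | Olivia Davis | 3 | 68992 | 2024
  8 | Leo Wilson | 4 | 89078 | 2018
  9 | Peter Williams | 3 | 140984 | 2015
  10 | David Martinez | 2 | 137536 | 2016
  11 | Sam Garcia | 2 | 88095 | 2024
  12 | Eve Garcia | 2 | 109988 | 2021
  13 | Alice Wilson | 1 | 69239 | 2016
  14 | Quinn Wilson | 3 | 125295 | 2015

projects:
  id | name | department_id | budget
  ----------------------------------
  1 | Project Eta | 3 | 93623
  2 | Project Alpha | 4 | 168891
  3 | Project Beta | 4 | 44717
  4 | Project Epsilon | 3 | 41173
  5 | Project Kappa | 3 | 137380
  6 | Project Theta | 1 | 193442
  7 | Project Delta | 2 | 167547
SELECT name, salary, hire_year FROM employees WHERE salary > 62353 AND hire_year <= 2019

Execution result:
name | salary | hire_year
Leo Wilson | 89078 | 2018
Peter Williams | 140984 | 2015
David Martinez | 137536 | 2016
Alice Wilson | 69239 | 2016
Quinn Wilson | 125295 | 2015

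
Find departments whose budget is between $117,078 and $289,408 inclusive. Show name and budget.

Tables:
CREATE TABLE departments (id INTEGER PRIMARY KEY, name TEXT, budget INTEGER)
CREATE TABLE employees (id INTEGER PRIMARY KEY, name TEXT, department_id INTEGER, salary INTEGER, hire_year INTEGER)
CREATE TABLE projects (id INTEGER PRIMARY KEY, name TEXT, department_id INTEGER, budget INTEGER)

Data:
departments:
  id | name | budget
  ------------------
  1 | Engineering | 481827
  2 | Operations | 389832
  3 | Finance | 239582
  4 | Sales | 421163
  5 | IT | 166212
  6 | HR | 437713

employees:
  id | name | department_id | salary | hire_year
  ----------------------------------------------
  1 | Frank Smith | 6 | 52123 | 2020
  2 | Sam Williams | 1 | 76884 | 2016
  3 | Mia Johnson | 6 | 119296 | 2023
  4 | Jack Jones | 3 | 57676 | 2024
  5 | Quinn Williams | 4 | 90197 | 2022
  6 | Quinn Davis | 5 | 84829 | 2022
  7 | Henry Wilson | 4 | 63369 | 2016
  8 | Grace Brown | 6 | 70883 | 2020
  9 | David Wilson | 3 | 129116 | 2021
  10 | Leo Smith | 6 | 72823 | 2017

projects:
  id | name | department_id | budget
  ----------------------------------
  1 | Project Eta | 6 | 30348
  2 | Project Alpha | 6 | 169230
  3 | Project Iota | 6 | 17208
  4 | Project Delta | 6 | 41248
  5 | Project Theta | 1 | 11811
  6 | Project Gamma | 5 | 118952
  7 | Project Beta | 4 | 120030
SELECT name, budget FROM departments WHERE budget BETWEEN 117078 AND 289408

Execution result:
name | budget
Finance | 239582
IT | 166212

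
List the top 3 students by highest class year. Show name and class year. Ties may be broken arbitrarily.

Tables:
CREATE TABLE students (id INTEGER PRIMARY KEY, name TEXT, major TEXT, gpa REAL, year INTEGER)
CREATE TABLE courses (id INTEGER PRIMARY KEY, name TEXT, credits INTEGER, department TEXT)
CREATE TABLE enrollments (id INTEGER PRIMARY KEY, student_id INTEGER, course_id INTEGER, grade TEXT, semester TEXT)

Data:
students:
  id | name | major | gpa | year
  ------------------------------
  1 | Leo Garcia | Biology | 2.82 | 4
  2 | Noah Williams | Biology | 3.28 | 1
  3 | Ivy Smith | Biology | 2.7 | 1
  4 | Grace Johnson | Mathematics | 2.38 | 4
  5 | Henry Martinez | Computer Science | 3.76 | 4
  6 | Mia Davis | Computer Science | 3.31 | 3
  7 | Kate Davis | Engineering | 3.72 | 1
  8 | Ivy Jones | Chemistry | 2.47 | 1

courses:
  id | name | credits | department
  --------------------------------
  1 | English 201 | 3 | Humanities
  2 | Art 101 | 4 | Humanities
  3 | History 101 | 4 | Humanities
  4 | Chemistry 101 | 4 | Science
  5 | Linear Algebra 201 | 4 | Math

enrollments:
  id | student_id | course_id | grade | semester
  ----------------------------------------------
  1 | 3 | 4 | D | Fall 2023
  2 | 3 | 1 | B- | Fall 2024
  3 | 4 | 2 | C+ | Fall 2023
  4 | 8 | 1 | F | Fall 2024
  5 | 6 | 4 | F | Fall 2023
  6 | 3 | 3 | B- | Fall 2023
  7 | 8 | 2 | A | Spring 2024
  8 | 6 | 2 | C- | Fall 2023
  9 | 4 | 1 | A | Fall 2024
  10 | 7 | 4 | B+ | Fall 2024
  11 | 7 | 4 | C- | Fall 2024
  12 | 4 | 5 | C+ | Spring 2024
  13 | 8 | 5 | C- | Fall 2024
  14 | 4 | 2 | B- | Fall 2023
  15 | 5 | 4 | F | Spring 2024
SELECT name, year FROM students ORDER BY year DESC LIMIT 3

Execution result:
name | year
Leo Garcia | 4
Grace Johnson | 4
Henry Martinez | 4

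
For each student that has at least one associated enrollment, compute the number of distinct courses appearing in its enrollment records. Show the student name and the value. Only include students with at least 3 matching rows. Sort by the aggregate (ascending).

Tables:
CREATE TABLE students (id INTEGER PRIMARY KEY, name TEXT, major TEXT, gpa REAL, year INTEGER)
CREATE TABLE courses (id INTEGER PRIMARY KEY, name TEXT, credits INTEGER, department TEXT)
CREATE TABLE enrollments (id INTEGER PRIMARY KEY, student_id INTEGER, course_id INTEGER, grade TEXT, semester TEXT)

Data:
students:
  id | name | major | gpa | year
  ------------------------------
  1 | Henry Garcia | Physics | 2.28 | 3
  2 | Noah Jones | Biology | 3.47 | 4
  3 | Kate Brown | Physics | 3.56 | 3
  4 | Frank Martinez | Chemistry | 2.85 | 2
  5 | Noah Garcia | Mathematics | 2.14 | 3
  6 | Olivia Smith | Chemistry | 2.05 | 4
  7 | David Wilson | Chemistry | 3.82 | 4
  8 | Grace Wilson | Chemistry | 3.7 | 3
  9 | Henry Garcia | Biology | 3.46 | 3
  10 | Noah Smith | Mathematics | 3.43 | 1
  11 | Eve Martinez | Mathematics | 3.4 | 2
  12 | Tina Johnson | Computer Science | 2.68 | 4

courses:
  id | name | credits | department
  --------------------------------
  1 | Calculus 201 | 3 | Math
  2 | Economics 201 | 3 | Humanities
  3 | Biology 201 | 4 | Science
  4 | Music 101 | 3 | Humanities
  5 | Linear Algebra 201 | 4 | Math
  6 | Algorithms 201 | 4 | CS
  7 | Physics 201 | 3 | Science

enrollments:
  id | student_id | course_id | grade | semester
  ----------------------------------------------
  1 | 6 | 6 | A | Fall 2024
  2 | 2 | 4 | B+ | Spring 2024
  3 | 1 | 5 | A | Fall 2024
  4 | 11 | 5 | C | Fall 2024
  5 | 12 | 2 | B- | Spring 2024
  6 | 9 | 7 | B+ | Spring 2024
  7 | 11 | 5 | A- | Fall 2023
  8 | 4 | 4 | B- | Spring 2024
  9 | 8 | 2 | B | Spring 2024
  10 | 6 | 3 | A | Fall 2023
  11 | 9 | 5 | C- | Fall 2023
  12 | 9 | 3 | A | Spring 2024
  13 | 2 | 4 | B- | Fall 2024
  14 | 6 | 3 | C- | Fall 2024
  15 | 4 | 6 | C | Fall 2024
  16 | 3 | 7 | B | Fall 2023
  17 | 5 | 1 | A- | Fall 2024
SELECT p.name, COUNT(DISTINCT c.course_id) AS distinct_course_count FROM enrollments c JOIN students p ON c.student_id = p.id GROUP BY p.id, p.name HAVING COUNT(*) >= 3 ORDER BY distinct_course_count ASC

Execution result:
name | distinct_course_count
Olivia Smith | 2
Henry Garcia | 3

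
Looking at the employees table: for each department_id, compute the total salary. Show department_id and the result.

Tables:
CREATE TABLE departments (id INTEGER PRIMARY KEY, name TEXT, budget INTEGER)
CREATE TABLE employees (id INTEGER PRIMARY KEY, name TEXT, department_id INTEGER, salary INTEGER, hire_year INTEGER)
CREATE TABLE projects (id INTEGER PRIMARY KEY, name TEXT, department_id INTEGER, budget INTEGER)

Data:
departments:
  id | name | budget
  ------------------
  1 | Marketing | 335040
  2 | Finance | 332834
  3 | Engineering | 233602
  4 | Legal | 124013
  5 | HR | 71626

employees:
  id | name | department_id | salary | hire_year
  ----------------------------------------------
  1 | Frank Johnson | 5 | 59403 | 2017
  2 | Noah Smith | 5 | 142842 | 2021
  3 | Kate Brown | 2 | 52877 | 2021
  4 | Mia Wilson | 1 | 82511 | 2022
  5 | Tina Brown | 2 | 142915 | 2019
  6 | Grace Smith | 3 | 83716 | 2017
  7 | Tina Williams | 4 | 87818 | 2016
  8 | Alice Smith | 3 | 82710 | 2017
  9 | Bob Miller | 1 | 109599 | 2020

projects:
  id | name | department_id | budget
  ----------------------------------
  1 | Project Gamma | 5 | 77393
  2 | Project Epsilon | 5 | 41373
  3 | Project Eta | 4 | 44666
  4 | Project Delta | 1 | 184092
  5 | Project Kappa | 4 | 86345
SELECT department_id, SUM(salary) AS sum_salary FROM employees GROUP BY department_id

Execution result:
department_id | sum_salary
1 | 192110
2 | 195792
3 | 166426
4 | 87818
5 | 202245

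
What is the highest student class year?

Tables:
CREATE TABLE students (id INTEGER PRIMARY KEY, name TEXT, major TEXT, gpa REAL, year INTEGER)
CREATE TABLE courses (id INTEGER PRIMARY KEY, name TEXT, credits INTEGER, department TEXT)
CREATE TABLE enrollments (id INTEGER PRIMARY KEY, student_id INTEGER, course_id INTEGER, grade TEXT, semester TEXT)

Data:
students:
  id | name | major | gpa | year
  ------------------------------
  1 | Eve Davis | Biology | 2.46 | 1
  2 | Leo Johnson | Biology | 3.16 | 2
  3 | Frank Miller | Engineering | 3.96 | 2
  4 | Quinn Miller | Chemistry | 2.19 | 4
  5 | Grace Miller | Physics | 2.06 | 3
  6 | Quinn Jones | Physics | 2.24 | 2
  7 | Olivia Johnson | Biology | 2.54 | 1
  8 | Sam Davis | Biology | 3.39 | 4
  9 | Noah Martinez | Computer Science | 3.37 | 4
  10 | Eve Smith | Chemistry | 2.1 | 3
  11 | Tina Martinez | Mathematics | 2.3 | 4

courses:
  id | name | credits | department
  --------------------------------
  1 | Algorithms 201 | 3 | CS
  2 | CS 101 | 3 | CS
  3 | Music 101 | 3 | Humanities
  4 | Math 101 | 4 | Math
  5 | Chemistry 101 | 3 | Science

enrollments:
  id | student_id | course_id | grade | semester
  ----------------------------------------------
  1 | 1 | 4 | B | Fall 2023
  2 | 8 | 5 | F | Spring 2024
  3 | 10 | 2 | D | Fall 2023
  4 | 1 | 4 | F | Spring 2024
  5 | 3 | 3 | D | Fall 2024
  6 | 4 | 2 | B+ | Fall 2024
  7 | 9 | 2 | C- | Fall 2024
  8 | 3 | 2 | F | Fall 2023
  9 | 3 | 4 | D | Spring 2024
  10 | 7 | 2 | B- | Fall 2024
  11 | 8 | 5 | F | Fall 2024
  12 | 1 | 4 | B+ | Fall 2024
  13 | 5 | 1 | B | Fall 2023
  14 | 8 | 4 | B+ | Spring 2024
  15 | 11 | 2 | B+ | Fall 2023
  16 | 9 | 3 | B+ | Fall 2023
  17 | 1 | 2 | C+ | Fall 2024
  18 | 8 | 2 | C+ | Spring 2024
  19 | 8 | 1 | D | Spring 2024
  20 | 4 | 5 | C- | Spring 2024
SELECT MAX(year) FROM students

Execution result:
4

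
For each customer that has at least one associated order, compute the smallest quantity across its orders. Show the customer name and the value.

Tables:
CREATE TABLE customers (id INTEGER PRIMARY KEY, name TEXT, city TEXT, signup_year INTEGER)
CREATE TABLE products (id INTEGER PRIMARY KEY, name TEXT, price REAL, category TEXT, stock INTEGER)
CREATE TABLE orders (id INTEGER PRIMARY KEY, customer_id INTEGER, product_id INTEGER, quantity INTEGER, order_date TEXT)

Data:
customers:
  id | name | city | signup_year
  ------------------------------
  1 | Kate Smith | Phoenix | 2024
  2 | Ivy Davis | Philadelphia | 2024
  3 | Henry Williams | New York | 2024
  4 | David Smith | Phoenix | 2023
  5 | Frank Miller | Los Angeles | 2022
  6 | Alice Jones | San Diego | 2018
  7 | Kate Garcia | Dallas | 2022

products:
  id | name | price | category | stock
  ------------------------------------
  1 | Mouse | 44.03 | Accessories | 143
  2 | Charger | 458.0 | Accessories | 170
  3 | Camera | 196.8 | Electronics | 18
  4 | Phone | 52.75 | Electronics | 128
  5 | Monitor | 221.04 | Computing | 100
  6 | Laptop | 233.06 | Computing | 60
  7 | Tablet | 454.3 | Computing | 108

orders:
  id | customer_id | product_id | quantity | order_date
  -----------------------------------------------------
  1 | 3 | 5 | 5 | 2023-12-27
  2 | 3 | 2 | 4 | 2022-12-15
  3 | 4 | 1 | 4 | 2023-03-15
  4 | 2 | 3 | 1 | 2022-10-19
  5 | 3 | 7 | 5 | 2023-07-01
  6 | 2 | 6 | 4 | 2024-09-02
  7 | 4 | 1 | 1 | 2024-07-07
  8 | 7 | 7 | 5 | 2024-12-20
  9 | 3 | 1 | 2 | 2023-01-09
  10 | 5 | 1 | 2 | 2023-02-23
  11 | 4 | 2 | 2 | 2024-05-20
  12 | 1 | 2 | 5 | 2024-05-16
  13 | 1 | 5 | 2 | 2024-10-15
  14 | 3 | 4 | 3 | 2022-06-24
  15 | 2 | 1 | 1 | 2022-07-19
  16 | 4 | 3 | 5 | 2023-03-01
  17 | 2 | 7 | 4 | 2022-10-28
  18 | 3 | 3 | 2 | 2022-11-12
SELECT p.name, MIN(c.quantity) AS min_quantity FROM orders c JOIN customers p ON c.customer_id = p.id GROUP BY p.id, p.name

Execution result:
name | min_quantity
Kate Smith | 2
Ivy Davis | 1
Henry Williams | 2
David Smith | 1
Frank Miller | 2
Kate Garcia | 5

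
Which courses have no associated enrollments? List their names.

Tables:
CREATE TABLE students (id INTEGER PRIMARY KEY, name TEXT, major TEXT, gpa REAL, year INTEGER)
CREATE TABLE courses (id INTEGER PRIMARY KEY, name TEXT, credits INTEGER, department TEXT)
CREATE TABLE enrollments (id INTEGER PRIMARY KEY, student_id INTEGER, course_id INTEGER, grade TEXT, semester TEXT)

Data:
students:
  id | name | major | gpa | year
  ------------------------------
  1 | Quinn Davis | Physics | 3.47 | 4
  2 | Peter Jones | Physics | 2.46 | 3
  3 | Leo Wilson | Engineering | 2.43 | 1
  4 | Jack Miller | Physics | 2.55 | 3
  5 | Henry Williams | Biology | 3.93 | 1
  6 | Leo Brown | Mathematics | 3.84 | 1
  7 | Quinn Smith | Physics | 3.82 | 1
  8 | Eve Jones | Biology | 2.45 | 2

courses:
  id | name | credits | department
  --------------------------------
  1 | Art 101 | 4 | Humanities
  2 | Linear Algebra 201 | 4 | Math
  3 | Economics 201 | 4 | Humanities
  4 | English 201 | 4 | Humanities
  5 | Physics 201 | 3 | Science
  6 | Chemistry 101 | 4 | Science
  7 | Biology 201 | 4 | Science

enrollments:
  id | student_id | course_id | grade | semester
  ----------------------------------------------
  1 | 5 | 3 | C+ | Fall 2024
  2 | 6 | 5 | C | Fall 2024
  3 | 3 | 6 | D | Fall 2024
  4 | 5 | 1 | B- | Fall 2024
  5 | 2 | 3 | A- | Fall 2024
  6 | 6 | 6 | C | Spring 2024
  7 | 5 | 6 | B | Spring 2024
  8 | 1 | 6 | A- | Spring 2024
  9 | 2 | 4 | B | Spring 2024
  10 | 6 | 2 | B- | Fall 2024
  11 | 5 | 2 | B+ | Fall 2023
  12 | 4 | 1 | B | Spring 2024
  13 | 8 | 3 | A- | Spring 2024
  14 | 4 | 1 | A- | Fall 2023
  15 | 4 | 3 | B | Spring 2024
SELECT p.name FROM courses p LEFT JOIN enrollments c ON c.course_id = p.id WHERE c.id IS NULL

Execution result:
Biology 201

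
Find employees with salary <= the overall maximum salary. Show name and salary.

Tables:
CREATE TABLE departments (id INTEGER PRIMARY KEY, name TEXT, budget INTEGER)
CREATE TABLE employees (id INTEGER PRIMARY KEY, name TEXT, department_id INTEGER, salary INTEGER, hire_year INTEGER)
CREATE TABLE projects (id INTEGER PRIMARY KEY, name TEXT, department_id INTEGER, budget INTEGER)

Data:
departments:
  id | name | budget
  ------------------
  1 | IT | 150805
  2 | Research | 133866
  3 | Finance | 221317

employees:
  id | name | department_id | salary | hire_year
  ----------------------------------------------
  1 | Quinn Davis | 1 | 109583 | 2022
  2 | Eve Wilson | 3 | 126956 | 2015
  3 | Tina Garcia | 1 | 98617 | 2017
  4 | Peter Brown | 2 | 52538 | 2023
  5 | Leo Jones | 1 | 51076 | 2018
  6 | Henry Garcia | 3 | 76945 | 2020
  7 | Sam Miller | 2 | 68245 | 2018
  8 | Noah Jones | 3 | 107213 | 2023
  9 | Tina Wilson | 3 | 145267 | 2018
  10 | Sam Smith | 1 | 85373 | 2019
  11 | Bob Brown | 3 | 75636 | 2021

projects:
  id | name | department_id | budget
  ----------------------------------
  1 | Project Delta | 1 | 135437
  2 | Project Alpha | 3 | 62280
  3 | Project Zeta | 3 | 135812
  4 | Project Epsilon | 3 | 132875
SELECT name, salary FROM employees WHERE salary <= (SELECT MAX(salary) FROM employees)

Execution result:
name | salary
Quinn Davis | 109583
Eve Wilson | 126956
Tina Garcia | 98617
Peter Brown | 52538
Leo Jones | 51076
Henry Garcia | 76945
Sam Miller | 68245
Noah Jones | 107213
Tina Wilson | 145267
Sam Smith | 85373
Bob Brown | 75636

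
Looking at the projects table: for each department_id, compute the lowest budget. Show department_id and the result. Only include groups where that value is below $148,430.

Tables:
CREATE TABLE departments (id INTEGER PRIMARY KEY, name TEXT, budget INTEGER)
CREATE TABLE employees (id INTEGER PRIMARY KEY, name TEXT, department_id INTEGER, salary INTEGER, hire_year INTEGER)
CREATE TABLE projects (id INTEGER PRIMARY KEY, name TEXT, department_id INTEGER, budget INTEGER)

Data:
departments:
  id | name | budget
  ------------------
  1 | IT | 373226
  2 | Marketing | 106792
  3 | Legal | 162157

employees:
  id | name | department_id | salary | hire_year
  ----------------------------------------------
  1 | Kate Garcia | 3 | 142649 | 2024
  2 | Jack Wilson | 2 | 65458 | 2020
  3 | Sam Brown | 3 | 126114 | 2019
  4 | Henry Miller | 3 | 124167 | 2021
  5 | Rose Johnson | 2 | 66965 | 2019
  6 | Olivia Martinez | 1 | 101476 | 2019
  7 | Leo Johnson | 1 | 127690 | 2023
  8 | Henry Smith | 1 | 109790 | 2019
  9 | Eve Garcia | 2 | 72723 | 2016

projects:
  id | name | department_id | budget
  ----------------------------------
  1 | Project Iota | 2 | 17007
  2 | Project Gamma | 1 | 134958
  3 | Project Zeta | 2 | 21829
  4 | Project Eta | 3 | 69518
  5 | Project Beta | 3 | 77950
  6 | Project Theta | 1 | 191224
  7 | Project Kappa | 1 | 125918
SELECT department_id, MIN(budget) AS min_budget FROM projects GROUP BY department_id HAVING MIN(budget) < 148430

Execution result:
department_id | min_budget
1 | 125918
2 | 17007
3 | 69518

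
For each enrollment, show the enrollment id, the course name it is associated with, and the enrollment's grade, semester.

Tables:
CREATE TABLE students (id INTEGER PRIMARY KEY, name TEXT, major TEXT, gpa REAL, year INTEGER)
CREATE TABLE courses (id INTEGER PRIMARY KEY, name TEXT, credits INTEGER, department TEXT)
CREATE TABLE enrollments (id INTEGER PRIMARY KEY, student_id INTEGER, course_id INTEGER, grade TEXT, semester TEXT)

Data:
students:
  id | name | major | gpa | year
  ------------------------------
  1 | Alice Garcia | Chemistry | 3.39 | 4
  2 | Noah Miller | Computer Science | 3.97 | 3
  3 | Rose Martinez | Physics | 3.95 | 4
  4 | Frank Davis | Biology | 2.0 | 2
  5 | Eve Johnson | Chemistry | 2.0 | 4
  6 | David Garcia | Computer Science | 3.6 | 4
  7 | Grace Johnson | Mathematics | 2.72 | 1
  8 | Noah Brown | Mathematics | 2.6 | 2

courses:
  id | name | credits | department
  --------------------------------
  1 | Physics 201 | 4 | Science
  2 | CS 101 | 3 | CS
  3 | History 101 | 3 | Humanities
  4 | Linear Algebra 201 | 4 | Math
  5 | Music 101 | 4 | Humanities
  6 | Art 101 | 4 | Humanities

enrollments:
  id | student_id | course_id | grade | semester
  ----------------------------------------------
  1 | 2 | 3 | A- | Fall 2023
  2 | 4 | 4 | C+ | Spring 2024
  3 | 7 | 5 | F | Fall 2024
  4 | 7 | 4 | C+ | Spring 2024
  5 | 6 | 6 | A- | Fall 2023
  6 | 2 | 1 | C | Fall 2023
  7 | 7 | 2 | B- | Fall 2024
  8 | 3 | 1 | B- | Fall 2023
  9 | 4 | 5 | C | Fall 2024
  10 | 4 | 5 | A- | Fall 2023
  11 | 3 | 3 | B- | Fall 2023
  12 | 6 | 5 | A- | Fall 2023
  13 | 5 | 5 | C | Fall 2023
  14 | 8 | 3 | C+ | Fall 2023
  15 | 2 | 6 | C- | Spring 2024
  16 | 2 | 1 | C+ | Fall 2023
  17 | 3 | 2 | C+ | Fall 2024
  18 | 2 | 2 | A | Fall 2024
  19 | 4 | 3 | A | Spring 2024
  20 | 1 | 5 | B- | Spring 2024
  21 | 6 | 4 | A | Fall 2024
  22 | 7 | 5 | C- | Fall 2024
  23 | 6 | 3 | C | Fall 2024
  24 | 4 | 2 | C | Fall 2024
SELECT c.id, p.name AS course, c.grade, c.semester FROM enrollments c JOIN courses p ON c.course_id = p.id

Execution result:
id | course | grade | semester
1 | History 101 | A- | Fall 2023
2 | Linear Algebra 201 | C+ | Spring 2024
3 | Music 101 | F | Fall 2024
4 | Linear Algebra 201 | C+ | Spring 2024
5 | Art 101 | A- | Fall 2023
6 | Physics 201 | C | Fall 2023
7 | CS 101 | B- | Fall 2024
8 | Physics 201 | B- | Fall 2023
9 | Music 101 | C | Fall 2024
10 | Music 101 | A- | Fall 2023
11 | History 101 | B- | Fall 2023
12 | Music 101 | A- | Fall 2023
13 | Music 101 | C | Fall 2023
14 | History 101 | C+ | Fall 2023
15 | Art 101 | C- | Spring 2024
16 | Physics 201 | C+ | Fall 2023
17 | CS 101 | C+ | Fall 2024
18 | CS 101 | A | Fall 2024
19 | History 101 | A | Spring 2024
20 | Music 101 | B- | Spring 2024
21 | Linear Algebra 201 | A | Fall 2024
22 | Music 101 | C- | Fall 2024
23 | History 101 | C | Fall 2024
24 | CS 101 | C | Fall 2024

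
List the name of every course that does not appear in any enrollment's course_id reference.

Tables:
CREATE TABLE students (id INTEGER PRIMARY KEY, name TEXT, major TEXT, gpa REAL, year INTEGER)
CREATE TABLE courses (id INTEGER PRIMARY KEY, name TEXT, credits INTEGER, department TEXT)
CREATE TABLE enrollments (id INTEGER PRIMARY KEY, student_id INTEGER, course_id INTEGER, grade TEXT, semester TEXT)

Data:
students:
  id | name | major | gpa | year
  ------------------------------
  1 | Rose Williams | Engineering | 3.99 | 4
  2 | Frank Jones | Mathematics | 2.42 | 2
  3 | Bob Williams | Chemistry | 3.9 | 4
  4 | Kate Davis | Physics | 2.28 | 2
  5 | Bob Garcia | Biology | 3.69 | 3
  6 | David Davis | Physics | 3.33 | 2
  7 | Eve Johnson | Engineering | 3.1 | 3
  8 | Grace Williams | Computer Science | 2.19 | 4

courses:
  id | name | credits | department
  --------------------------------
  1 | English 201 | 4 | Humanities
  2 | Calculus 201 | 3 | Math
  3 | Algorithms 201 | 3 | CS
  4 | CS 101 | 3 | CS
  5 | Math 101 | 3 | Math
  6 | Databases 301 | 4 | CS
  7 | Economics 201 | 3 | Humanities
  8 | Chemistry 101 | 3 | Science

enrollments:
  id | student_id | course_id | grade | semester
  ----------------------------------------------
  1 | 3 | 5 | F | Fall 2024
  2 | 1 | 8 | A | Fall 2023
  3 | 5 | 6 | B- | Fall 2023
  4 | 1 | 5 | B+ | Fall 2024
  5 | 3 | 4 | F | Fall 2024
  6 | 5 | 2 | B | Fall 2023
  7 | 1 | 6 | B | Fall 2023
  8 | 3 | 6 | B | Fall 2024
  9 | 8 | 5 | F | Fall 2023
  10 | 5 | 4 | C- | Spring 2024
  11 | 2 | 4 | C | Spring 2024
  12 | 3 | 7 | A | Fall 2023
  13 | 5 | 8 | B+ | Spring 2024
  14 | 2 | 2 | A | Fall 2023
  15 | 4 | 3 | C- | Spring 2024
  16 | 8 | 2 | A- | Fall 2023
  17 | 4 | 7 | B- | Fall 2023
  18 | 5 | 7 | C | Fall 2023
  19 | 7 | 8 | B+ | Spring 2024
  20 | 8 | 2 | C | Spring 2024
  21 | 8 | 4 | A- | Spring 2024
SELECT p.name FROM courses p LEFT JOIN enrollments c ON c.course_id = p.id WHERE c.id IS NULL

Execution result:
English 201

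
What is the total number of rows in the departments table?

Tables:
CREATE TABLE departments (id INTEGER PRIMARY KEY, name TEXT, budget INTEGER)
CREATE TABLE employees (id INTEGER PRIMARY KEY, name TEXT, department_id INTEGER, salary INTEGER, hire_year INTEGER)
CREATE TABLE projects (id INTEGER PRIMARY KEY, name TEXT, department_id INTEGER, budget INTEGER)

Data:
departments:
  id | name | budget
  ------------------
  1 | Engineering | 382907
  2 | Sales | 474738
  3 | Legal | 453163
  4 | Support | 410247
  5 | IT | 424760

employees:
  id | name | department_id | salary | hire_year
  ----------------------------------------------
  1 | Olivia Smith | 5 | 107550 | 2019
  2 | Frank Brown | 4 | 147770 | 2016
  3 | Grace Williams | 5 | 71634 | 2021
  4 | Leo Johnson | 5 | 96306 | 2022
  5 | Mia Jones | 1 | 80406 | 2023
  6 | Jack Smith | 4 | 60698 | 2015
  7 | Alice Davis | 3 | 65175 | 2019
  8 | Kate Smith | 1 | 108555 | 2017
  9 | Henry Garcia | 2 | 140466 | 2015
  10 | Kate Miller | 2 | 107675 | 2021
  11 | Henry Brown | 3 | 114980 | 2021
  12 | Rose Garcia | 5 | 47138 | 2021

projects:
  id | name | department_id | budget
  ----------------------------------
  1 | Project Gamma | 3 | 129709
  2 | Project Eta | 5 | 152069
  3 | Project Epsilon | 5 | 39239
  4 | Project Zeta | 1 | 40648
SELECT COUNT(*) FROM departments

Execution result:
5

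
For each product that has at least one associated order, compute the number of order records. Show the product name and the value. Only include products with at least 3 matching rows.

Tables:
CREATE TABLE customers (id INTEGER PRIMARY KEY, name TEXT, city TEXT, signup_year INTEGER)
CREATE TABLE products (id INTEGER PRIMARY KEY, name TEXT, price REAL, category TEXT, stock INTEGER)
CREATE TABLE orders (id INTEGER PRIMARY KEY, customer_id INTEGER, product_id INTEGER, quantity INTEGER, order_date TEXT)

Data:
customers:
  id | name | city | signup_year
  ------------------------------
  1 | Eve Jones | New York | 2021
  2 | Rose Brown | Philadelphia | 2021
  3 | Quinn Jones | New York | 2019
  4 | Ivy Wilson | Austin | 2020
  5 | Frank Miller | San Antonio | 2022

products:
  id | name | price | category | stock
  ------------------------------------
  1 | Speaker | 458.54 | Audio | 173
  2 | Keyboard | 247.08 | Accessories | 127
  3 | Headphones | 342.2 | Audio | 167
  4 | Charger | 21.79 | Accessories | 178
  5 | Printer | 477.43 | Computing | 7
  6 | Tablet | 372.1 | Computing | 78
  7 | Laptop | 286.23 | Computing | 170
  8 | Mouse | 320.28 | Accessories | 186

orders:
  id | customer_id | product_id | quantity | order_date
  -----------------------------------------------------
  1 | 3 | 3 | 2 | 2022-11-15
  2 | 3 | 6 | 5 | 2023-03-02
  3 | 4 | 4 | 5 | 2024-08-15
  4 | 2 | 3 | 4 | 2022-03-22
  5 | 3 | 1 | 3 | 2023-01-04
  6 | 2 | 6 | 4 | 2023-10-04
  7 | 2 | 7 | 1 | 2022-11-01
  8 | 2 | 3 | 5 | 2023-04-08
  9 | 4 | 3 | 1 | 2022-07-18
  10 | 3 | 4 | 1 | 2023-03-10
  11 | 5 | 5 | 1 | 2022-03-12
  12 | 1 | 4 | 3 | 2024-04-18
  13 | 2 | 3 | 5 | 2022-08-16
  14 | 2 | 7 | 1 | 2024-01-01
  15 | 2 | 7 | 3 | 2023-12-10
SELECT p.name, COUNT(*) AS n FROM orders c JOIN products p ON c.product_id = p.id GROUP BY p.id, p.name HAVING COUNT(*) >= 3

Execution result:
name | n
Headphones | 5
Charger | 3
Laptop | 3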